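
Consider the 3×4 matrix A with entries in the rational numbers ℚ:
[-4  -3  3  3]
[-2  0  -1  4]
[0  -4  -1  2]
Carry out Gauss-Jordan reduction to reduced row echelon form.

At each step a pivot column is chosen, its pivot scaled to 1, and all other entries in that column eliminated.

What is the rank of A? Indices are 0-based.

step 1: normalize row 0 (÷-4) = (1, 3/4, -3/4, -3/4)
  row 1: subtract -2×row0 = (0, 3/2, -5/2, 5/2)
step 2: normalize row 1 (÷3/2) = (0, 1, -5/3, 5/3)
  row 0: subtract 3/4×row1 = (1, 0, 1/2, -2)
  row 2: subtract -4×row1 = (0, 0, -23/3, 26/3)
step 3: normalize row 2 (÷-23/3) = (0, 0, 1, -26/23)
  row 0: subtract 1/2×row2 = (1, 0, 0, -33/23)
  row 1: subtract -5/3×row2 = (0, 1, 0, -5/23)

rank = 3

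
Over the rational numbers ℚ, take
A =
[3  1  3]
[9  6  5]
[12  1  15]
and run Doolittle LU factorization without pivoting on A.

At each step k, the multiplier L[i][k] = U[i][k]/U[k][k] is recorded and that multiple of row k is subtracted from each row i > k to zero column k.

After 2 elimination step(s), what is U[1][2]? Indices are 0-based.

Step 1: pivot at (0,0) is 3.
  row1 ← row1 − (3)·row0  ⇒  L[1][0]=3, U row1=(0, 3, -4)
  row2 ← row2 − (4)·row0  ⇒  L[2][0]=4, U row2=(0, -3, 3)
Step 2: pivot at (1,1) is 3.
  row2 ← row2 − (-1)·row1  ⇒  L[2][1]=-1, U row2=(0, 0, -1)

U[1][2] = -4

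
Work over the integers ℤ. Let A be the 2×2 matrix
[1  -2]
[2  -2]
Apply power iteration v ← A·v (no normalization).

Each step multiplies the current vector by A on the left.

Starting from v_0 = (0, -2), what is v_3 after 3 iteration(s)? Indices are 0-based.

v_3 = (-4, -8)

v_0 = (0, -2).
v_1 = A·v_0 = (4, 4).
v_2 = A·v_1 = (-4, 0).
v_3 = A·v_2 = (-4, -8).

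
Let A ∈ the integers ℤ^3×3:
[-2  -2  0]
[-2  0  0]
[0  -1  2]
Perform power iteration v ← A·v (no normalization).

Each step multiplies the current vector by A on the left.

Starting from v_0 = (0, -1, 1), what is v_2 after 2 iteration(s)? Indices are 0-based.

v_0 = (0, -1, 1).
v_1 = A·v_0 = (2, 0, 3).
v_2 = A·v_1 = (-4, -4, 6).

v_2 = (-4, -4, 6)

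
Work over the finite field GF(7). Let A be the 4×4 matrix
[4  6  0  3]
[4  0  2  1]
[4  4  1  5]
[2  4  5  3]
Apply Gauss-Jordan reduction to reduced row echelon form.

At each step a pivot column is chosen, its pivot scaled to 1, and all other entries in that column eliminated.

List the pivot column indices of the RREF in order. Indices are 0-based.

pivot(0,0)=4: scale R0 → (1, 5, 0, 6)
  clear (1,0): R1 −= (4)R0 → (0, 1, 2, 5)
  clear (2,0): R2 −= (4)R0 → (0, 5, 1, 2)
  clear (3,0): R3 −= (2)R0 → (0, 1, 5, 5)
pivot(1,1)=1: scale R1 → (0, 1, 2, 5)
  clear (0,1): R0 −= (5)R1 → (1, 0, 4, 2)
  clear (2,1): R2 −= (5)R1 → (0, 0, 5, 5)
  clear (3,1): R3 −= (1)R1 → (0, 0, 3, 0)
pivot(2,2)=5: scale R2 → (0, 0, 1, 1)
  clear (0,2): R0 −= (4)R2 → (1, 0, 0, 5)
  clear (1,2): R1 −= (2)R2 → (0, 1, 0, 3)
  clear (3,2): R3 −= (3)R2 → (0, 0, 0, 4)
pivot(3,3)=4: scale R3 → (0, 0, 0, 1)
  clear (0,3): R0 −= (5)R3 → (1, 0, 0, 0)
  clear (1,3): R1 −= (3)R3 → (0, 1, 0, 0)
  clear (2,3): R2 −= (1)R3 → (0, 0, 1, 0)

pivot columns: 0, 1, 2, 3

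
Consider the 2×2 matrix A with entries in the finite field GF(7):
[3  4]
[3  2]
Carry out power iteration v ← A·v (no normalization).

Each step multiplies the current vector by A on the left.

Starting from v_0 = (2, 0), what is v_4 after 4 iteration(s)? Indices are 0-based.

v_4 = (5, 4)

v_0 = (2, 0).
v_1 = A·v_0 = (6, 6).
v_2 = A·v_1 = (0, 2).
v_3 = A·v_2 = (1, 4).
v_4 = A·v_3 = (5, 4).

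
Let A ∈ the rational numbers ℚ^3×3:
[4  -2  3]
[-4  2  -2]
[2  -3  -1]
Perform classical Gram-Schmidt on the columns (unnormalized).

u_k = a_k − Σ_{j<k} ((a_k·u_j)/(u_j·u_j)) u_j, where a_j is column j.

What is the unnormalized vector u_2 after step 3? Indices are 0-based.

Step 1: u_0 = a_0 = (4, -4, 2).
Step 2: u_1 = a_1 − (-11/18)·u_0 = (4/9, -4/9, -16/9).
Step 3: u_2 = a_2 − (1/2)·u_0 − (9/8)·u_1 = (1/2, 1/2, 0).

u_2 = (1/2, 1/2, 0)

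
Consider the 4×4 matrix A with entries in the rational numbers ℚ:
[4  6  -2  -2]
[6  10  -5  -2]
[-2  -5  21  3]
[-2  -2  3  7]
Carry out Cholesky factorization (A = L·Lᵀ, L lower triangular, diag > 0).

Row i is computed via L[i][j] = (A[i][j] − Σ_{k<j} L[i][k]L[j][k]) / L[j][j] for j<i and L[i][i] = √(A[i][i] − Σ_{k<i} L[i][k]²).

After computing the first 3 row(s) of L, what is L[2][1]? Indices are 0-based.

L[2][1] = -2

Step 1: L[0][0] = √(4) = 2.
  L[1][0] = (6) / L[0][0] = 3.
Step 2: L[1][1] = √(1) = 1.
  L[2][0] = (-2) / L[0][0] = -1.
  L[2][1] = (-2) / L[1][1] = -2.
Step 3: L[2][2] = √(16) = 4.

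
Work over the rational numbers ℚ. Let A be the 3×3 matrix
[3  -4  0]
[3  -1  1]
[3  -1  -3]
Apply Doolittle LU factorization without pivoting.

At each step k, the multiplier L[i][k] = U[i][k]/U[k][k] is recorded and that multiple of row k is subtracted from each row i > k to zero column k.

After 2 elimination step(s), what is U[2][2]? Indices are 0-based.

[col 0] pivot 3
  R1 -= 1*R0 → (0, 3, 1)  (L[1][0] := 1)
  R2 -= 1*R0 → (0, 3, -3)  (L[2][0] := 1)
[col 1] pivot 3
  R2 -= 1*R1 → (0, 0, -4)  (L[2][1] := 1)

U[2][2] = -4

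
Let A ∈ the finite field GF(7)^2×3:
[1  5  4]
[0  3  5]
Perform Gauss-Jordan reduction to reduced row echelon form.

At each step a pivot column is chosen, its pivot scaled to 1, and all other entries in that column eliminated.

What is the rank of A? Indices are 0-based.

step 1: normalize row 0 (÷1) = (1, 5, 4)
step 2: normalize row 1 (÷3) = (0, 1, 4)
  row 0: subtract 5×row1 = (1, 0, 5)

rank = 2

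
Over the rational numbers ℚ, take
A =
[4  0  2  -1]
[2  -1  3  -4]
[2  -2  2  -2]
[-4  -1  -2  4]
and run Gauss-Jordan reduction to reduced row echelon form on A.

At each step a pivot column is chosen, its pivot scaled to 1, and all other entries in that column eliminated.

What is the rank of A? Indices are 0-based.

rank = 4

[1] R0 /= 4  ⇒  (1, 0, 1/2, -1/4)
     R1 -= 2·R0  ⇒  (0, -1, 2, -7/2)
     R2 -= 2·R0  ⇒  (0, -2, 1, -3/2)
     R3 -= -4·R0  ⇒  (0, -1, 0, 3)
[2] R1 /= -1  ⇒  (0, 1, -2, 7/2)
     R2 -= -2·R1  ⇒  (0, 0, -3, 11/2)
     R3 -= -1·R1  ⇒  (0, 0, -2, 13/2)
[3] R2 /= -3  ⇒  (0, 0, 1, -11/6)
     R0 -= 1/2·R2  ⇒  (1, 0, 0, 2/3)
     R1 -= -2·R2  ⇒  (0, 1, 0, -1/6)
     R3 -= -2·R2  ⇒  (0, 0, 0, 17/6)
[4] R3 /= 17/6  ⇒  (0, 0, 0, 1)
     R0 -= 2/3·R3  ⇒  (1, 0, 0, 0)
     R1 -= -1/6·R3  ⇒  (0, 1, 0, 0)
     R2 -= -11/6·R3  ⇒  (0, 0, 1, 0)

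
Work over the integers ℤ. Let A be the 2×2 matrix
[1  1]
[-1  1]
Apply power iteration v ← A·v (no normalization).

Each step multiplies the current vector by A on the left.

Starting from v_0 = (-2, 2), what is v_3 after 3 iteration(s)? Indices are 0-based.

v_3 = (8, 0)

v_0 = (-2, 2).
v_1 = A·v_0 = (0, 4).
v_2 = A·v_1 = (4, 4).
v_3 = A·v_2 = (8, 0).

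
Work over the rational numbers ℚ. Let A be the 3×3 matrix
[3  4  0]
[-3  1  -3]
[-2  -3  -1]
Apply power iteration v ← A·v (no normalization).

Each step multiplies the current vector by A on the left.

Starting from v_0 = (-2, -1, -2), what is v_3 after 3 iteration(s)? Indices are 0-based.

v_3 = (98, 38, -48)

v_0 = (-2, -1, -2).
v_1 = A·v_0 = (-10, 11, 9).
v_2 = A·v_1 = (14, 14, -22).
v_3 = A·v_2 = (98, 38, -48).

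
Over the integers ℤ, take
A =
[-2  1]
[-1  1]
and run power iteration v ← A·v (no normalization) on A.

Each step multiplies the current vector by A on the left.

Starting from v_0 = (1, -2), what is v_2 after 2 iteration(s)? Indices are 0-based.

v_2 = (5, 1)

v_0 = (1, -2).
v_1 = A·v_0 = (-4, -3).
v_2 = A·v_1 = (5, 1).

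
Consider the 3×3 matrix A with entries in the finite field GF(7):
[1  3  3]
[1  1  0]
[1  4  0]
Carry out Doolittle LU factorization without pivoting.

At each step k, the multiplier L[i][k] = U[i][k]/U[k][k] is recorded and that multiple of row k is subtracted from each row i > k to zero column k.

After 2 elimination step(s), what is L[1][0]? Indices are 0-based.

k=0: U[0][0]=1
  eliminate (1,0): mult=1, new row 1: (0, 5, 4); set L[1][0]=1
  eliminate (2,0): mult=1, new row 2: (0, 1, 4); set L[2][0]=1
k=1: U[1][1]=5
  eliminate (2,1): mult=3, new row 2: (0, 0, 6); set L[2][1]=3

L[1][0] = 1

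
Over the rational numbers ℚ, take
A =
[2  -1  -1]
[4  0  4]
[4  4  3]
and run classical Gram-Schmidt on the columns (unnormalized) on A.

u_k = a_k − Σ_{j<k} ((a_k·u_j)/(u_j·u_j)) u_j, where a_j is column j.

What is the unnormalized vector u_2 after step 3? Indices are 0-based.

Step 1: u_0 = a_0 = (2, 4, 4).
Step 2: u_1 = a_1 − (7/18)·u_0 = (-16/9, -14/9, 22/9).
Step 3: u_2 = a_2 − (13/18)·u_0 − (1/4)·u_1 = (-2, 3/2, -1/2).

u_2 = (-2, 3/2, -1/2)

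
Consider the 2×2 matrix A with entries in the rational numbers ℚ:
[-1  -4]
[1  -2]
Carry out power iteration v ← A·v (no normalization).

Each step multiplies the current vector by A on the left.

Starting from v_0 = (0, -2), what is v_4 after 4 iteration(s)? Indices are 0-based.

v_4 = (72, 72)

v_0 = (0, -2).
v_1 = A·v_0 = (8, 4).
v_2 = A·v_1 = (-24, 0).
v_3 = A·v_2 = (24, -24).
v_4 = A·v_3 = (72, 72).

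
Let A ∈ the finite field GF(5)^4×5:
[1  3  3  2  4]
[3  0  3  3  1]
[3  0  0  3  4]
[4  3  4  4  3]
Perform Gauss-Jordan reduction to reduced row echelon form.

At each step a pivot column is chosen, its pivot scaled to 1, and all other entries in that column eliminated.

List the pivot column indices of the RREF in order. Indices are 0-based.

step 1: normalize row 0 (÷1) = (1, 3, 3, 2, 4)
  row 1: subtract 3×row0 = (0, 1, 4, 2, 4)
  row 2: subtract 3×row0 = (0, 1, 1, 2, 2)
  row 3: subtract 4×row0 = (0, 1, 2, 1, 2)
step 2: normalize row 1 (÷1) = (0, 1, 4, 2, 4)
  row 0: subtract 3×row1 = (1, 0, 1, 1, 2)
  row 2: subtract 1×row1 = (0, 0, 2, 0, 3)
  row 3: subtract 1×row1 = (0, 0, 3, 4, 3)
step 3: normalize row 2 (÷2) = (0, 0, 1, 0, 4)
  row 0: subtract 1×row2 = (1, 0, 0, 1, 3)
  row 1: subtract 4×row2 = (0, 1, 0, 2, 3)
  row 3: subtract 3×row2 = (0, 0, 0, 4, 1)
step 4: normalize row 3 (÷4) = (0, 0, 0, 1, 4)
  row 0: subtract 1×row3 = (1, 0, 0, 0, 4)
  row 1: subtract 2×row3 = (0, 1, 0, 0, 0)

pivot columns: 0, 1, 2, 3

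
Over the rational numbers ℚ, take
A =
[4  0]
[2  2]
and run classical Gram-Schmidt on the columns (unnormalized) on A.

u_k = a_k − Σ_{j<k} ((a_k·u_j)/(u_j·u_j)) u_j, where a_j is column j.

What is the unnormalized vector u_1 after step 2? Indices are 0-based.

u_1 = (-4/5, 8/5)

Step 1: u_0 = a_0 = (4, 2).
Step 2: u_1 = a_1 − (1/5)·u_0 = (-4/5, 8/5).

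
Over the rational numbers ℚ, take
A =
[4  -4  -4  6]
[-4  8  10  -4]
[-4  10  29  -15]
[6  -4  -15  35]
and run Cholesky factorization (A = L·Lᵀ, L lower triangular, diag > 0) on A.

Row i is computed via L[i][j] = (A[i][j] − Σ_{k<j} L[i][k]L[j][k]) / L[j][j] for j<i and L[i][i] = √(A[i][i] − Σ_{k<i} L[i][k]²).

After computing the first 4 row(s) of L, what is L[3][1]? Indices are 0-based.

L[3][1] = 1

Step 1: L[0][0] = √(4) = 2.
  L[1][0] = (-4) / L[0][0] = -2.
Step 2: L[1][1] = √(4) = 2.
  L[2][0] = (-4) / L[0][0] = -2.
  L[2][1] = (6) / L[1][1] = 3.
Step 3: L[2][2] = √(16) = 4.
  L[3][0] = (6) / L[0][0] = 3.
  L[3][1] = (2) / L[1][1] = 1.
  L[3][2] = (-12) / L[2][2] = -3.
Step 4: L[3][3] = √(16) = 4.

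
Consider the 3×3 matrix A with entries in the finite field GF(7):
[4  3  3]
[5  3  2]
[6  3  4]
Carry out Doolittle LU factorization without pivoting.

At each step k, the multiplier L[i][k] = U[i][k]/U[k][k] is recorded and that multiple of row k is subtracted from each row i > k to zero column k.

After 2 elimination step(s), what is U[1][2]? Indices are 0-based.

U[1][2] = 0

Step 1: pivot at (0,0) is 4.
  row1 ← row1 − (3)·row0  ⇒  L[1][0]=3, U row1=(0, 1, 0)
  row2 ← row2 − (5)·row0  ⇒  L[2][0]=5, U row2=(0, 2, 3)
Step 2: pivot at (1,1) is 1.
  row2 ← row2 − (2)·row1  ⇒  L[2][1]=2, U row2=(0, 0, 3)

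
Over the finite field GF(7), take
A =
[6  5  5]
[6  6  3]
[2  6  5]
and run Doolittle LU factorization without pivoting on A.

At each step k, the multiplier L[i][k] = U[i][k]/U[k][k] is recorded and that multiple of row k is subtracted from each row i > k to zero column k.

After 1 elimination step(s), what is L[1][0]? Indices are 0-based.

L[1][0] = 1

k=0: U[0][0]=6
  eliminate (1,0): mult=1, new row 1: (0, 1, 5); set L[1][0]=1
  eliminate (2,0): mult=5, new row 2: (0, 2, 1); set L[2][0]=5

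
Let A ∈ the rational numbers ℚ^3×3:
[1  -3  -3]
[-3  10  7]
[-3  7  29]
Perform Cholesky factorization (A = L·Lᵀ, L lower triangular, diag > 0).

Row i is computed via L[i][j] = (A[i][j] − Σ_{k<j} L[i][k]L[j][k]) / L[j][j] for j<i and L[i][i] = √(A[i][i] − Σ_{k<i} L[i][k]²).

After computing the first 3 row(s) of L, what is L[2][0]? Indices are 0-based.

L[2][0] = -3

Step 1: L[0][0] = √(1) = 1.
  L[1][0] = (-3) / L[0][0] = -3.
Step 2: L[1][1] = √(1) = 1.
  L[2][0] = (-3) / L[0][0] = -3.
  L[2][1] = (-2) / L[1][1] = -2.
Step 3: L[2][2] = √(16) = 4.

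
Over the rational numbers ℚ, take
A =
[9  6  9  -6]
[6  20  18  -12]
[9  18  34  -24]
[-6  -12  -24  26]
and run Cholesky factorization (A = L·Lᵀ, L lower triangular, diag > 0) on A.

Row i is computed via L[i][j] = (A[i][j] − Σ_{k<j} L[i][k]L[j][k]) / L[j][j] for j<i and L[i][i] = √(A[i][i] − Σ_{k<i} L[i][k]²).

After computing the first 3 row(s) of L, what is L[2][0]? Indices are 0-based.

Step 1: L[0][0] = √(9) = 3.
  L[1][0] = (6) / L[0][0] = 2.
Step 2: L[1][1] = √(16) = 4.
  L[2][0] = (9) / L[0][0] = 3.
  L[2][1] = (12) / L[1][1] = 3.
Step 3: L[2][2] = √(16) = 4.

L[2][0] = 3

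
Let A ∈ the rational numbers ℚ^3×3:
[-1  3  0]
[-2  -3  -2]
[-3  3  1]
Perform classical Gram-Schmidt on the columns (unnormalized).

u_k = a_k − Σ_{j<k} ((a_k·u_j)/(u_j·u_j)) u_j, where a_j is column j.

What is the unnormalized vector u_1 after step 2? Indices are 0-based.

Step 1: u_0 = a_0 = (-1, -2, -3).
Step 2: u_1 = a_1 − (-3/7)·u_0 = (18/7, -27/7, 12/7).

u_1 = (18/7, -27/7, 12/7)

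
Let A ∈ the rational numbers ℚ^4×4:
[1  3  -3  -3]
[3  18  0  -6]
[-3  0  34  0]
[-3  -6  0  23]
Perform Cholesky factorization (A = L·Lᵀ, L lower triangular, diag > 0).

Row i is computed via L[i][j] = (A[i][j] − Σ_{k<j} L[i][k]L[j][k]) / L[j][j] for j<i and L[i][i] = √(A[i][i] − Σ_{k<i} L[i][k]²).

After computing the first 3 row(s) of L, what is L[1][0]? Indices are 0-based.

L[1][0] = 3

Step 1: L[0][0] = √(1) = 1.
  L[1][0] = (3) / L[0][0] = 3.
Step 2: L[1][1] = √(9) = 3.
  L[2][0] = (-3) / L[0][0] = -3.
  L[2][1] = (9) / L[1][1] = 3.
Step 3: L[2][2] = √(16) = 4.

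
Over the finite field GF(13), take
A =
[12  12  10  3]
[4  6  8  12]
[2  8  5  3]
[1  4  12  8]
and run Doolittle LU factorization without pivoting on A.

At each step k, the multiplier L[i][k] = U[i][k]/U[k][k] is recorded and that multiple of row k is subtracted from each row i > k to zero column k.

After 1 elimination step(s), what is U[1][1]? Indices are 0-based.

U[1][1] = 2

k=0: U[0][0]=12
  eliminate (1,0): mult=9, new row 1: (0, 2, 9, 11); set L[1][0]=9
  eliminate (2,0): mult=11, new row 2: (0, 6, 12, 9); set L[2][0]=11
  eliminate (3,0): mult=12, new row 3: (0, 3, 9, 11); set L[3][0]=12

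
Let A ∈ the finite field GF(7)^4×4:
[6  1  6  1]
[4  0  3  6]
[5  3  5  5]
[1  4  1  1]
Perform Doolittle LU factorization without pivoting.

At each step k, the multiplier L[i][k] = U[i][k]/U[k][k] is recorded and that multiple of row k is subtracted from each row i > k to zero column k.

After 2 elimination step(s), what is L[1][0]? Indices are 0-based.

L[1][0] = 3

k=0: U[0][0]=6
  eliminate (1,0): mult=3, new row 1: (0, 4, 6, 3); set L[1][0]=3
  eliminate (2,0): mult=2, new row 2: (0, 1, 0, 3); set L[2][0]=2
  eliminate (3,0): mult=6, new row 3: (0, 5, 0, 2); set L[3][0]=6
k=1: U[1][1]=4
  eliminate (2,1): mult=2, new row 2: (0, 0, 2, 4); set L[2][1]=2
  eliminate (3,1): mult=3, new row 3: (0, 0, 3, 0); set L[3][1]=3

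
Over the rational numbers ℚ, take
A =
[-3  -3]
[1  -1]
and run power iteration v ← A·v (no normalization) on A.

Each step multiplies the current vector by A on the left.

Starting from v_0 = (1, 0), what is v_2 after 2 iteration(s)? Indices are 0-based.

v_2 = (6, -4)

v_0 = (1, 0).
v_1 = A·v_0 = (-3, 1).
v_2 = A·v_1 = (6, -4).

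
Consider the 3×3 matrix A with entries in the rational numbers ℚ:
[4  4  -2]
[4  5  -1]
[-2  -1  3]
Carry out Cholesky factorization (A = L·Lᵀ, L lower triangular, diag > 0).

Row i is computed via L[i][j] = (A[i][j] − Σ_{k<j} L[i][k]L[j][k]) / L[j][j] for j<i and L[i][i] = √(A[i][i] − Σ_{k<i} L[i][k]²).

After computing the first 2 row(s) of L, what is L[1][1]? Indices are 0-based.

Step 1: L[0][0] = √(4) = 2.
  L[1][0] = (4) / L[0][0] = 2.
Step 2: L[1][1] = √(1) = 1.

L[1][1] = 1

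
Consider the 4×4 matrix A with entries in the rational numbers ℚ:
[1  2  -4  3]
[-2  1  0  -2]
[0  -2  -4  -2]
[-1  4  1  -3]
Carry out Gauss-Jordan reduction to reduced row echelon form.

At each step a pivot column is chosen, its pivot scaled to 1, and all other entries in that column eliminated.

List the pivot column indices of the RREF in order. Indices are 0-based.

pivot columns: 0, 1, 2, 3

pivot(0,0)=1: scale R0 → (1, 2, -4, 3)
  clear (1,0): R1 −= (-2)R0 → (0, 5, -8, 4)
  clear (3,0): R3 −= (-1)R0 → (0, 6, -3, 0)
pivot(1,1)=5: scale R1 → (0, 1, -8/5, 4/5)
  clear (0,1): R0 −= (2)R1 → (1, 0, -4/5, 7/5)
  clear (2,1): R2 −= (-2)R1 → (0, 0, -36/5, -2/5)
  clear (3,1): R3 −= (6)R1 → (0, 0, 33/5, -24/5)
pivot(2,2)=-36/5: scale R2 → (0, 0, 1, 1/18)
  clear (0,2): R0 −= (-4/5)R2 → (1, 0, 0, 13/9)
  clear (1,2): R1 −= (-8/5)R2 → (0, 1, 0, 8/9)
  clear (3,2): R3 −= (33/5)R2 → (0, 0, 0, -31/6)
pivot(3,3)=-31/6: scale R3 → (0, 0, 0, 1)
  clear (0,3): R0 −= (13/9)R3 → (1, 0, 0, 0)
  clear (1,3): R1 −= (8/9)R3 → (0, 1, 0, 0)
  clear (2,3): R2 −= (1/18)R3 → (0, 0, 1, 0)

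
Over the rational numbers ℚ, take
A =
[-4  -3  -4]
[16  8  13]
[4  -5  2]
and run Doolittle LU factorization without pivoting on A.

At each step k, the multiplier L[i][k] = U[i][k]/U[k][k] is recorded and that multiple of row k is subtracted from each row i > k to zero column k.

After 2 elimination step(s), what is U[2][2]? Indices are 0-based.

U[2][2] = 4

k=0: U[0][0]=-4
  eliminate (1,0): mult=-4, new row 1: (0, -4, -3); set L[1][0]=-4
  eliminate (2,0): mult=-1, new row 2: (0, -8, -2); set L[2][0]=-1
k=1: U[1][1]=-4
  eliminate (2,1): mult=2, new row 2: (0, 0, 4); set L[2][1]=2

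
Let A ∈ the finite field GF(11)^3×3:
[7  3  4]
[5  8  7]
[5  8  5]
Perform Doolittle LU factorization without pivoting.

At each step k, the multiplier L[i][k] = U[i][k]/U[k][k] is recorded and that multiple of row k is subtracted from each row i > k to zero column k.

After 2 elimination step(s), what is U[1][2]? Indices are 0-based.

U[1][2] = 1

Step 1: pivot at (0,0) is 7.
  row1 ← row1 − (7)·row0  ⇒  L[1][0]=7, U row1=(0, 9, 1)
  row2 ← row2 − (7)·row0  ⇒  L[2][0]=7, U row2=(0, 9, 10)
Step 2: pivot at (1,1) is 9.
  row2 ← row2 − (1)·row1  ⇒  L[2][1]=1, U row2=(0, 0, 9)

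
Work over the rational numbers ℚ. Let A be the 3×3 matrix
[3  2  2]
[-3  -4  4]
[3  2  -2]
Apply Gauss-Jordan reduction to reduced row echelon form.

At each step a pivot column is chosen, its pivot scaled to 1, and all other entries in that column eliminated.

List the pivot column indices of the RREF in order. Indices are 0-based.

pivot(0,0)=3: scale R0 → (1, 2/3, 2/3)
  clear (1,0): R1 −= (-3)R0 → (0, -2, 6)
  clear (2,0): R2 −= (3)R0 → (0, 0, -4)
pivot(1,1)=-2: scale R1 → (0, 1, -3)
  clear (0,1): R0 −= (2/3)R1 → (1, 0, 8/3)
pivot(2,2)=-4: scale R2 → (0, 0, 1)
  clear (0,2): R0 −= (8/3)R2 → (1, 0, 0)
  clear (1,2): R1 −= (-3)R2 → (0, 1, 0)

pivot columns: 0, 1, 2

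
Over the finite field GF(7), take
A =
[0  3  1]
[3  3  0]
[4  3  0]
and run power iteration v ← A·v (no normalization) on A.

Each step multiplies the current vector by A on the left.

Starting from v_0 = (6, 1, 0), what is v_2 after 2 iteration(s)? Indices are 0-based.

v_0 = (6, 1, 0).
v_1 = A·v_0 = (3, 0, 6).
v_2 = A·v_1 = (6, 2, 5).

v_2 = (6, 2, 5)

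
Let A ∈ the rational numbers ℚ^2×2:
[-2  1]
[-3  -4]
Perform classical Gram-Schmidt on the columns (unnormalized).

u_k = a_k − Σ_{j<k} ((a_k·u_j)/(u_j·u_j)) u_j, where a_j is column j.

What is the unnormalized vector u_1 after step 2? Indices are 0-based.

u_1 = (33/13, -22/13)

Step 1: u_0 = a_0 = (-2, -3).
Step 2: u_1 = a_1 − (10/13)·u_0 = (33/13, -22/13).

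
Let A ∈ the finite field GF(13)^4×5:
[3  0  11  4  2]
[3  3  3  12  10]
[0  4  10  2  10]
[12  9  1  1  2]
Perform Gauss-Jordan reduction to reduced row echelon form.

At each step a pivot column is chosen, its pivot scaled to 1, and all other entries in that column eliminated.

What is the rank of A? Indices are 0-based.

rank = 3

[1] R0 /= 3  ⇒  (1, 0, 8, 10, 5)
     R1 -= 3·R0  ⇒  (0, 3, 5, 8, 8)
     R3 -= 12·R0  ⇒  (0, 9, 9, 11, 7)
[2] R1 /= 3  ⇒  (0, 1, 6, 7, 7)
     R2 -= 4·R1  ⇒  (0, 0, 12, 0, 8)
     R3 -= 9·R1  ⇒  (0, 0, 7, 0, 9)
[3] R2 /= 12  ⇒  (0, 0, 1, 0, 5)
     R0 -= 8·R2  ⇒  (1, 0, 0, 10, 4)
     R1 -= 6·R2  ⇒  (0, 1, 0, 7, 3)
     R3 -= 7·R2  ⇒  (0, 0, 0, 0, 0)
column 3 empty below row 3
column 4 empty below row 3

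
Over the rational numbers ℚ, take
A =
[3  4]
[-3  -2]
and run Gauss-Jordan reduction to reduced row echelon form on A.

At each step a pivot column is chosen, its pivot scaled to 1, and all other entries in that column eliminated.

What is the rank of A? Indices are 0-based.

rank = 2

[1] R0 /= 3  ⇒  (1, 4/3)
     R1 -= -3·R0  ⇒  (0, 2)
[2] R1 /= 2  ⇒  (0, 1)
     R0 -= 4/3·R1  ⇒  (1, 0)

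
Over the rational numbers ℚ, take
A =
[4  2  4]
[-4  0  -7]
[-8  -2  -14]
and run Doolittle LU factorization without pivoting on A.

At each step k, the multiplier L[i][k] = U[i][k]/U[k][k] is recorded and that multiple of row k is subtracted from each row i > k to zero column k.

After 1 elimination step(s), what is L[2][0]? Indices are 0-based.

L[2][0] = -2

[col 0] pivot 4
  R1 -= -1*R0 → (0, 2, -3)  (L[1][0] := -1)
  R2 -= -2*R0 → (0, 2, -6)  (L[2][0] := -2)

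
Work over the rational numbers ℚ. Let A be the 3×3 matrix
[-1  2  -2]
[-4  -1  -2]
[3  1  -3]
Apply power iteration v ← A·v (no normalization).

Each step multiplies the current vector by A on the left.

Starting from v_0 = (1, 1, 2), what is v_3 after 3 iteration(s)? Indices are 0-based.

v_3 = (85, 43, 28)

v_0 = (1, 1, 2).
v_1 = A·v_0 = (-3, -9, -2).
v_2 = A·v_1 = (-11, 25, -12).
v_3 = A·v_2 = (85, 43, 28).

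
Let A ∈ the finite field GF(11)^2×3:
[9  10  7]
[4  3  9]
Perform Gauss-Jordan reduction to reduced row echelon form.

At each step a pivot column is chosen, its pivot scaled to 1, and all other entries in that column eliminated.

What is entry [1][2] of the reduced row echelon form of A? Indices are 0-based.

step 1: normalize row 0 (÷9) = (1, 6, 2)
  row 1: subtract 4×row0 = (0, 1, 1)
step 2: normalize row 1 (÷1) = (0, 1, 1)
  row 0: subtract 6×row1 = (1, 0, 7)

M[1][2] = 1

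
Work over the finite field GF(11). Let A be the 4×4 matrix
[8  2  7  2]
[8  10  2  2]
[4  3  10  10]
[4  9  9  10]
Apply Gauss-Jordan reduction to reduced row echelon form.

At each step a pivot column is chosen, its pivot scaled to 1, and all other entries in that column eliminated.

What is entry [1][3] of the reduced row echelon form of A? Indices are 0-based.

step 1: normalize row 0 (÷8) = (1, 3, 5, 3)
  row 1: subtract 8×row0 = (0, 8, 6, 0)
  row 2: subtract 4×row0 = (0, 2, 1, 9)
  row 3: subtract 4×row0 = (0, 8, 0, 9)
step 2: normalize row 1 (÷8) = (0, 1, 9, 0)
  row 0: subtract 3×row1 = (1, 0, 0, 3)
  row 2: subtract 2×row1 = (0, 0, 5, 9)
  row 3: subtract 8×row1 = (0, 0, 5, 9)
step 3: normalize row 2 (÷5) = (0, 0, 1, 4)
  row 1: subtract 9×row2 = (0, 1, 0, 8)
  row 3: subtract 5×row2 = (0, 0, 0, 0)
skip col 3 (zero from row 3)

M[1][3] = 8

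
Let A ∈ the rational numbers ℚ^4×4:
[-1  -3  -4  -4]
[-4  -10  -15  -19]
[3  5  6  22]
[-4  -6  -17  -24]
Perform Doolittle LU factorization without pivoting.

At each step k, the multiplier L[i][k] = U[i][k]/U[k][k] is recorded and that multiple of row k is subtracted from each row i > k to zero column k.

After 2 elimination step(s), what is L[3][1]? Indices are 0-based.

Step 1: pivot at (0,0) is -1.
  row1 ← row1 − (4)·row0  ⇒  L[1][0]=4, U row1=(0, 2, 1, -3)
  row2 ← row2 − (-3)·row0  ⇒  L[2][0]=-3, U row2=(0, -4, -6, 10)
  row3 ← row3 − (4)·row0  ⇒  L[3][0]=4, U row3=(0, 6, -1, -8)
Step 2: pivot at (1,1) is 2.
  row2 ← row2 − (-2)·row1  ⇒  L[2][1]=-2, U row2=(0, 0, -4, 4)
  row3 ← row3 − (3)·row1  ⇒  L[3][1]=3, U row3=(0, 0, -4, 1)

L[3][1] = 3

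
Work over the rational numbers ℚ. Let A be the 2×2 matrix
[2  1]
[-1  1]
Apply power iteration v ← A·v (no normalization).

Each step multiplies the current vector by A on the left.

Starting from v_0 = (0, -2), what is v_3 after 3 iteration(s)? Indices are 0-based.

v_0 = (0, -2).
v_1 = A·v_0 = (-2, -2).
v_2 = A·v_1 = (-6, 0).
v_3 = A·v_2 = (-12, 6).

v_3 = (-12, 6)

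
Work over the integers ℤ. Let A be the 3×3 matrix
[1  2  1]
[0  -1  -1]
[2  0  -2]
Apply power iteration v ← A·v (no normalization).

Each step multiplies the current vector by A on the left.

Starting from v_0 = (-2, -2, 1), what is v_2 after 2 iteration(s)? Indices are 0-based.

v_2 = (-9, 5, 2)

v_0 = (-2, -2, 1).
v_1 = A·v_0 = (-5, 1, -6).
v_2 = A·v_1 = (-9, 5, 2).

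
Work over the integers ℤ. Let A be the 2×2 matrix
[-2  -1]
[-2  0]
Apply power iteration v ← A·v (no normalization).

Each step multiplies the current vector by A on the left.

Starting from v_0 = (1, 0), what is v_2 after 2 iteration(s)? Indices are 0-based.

v_0 = (1, 0).
v_1 = A·v_0 = (-2, -2).
v_2 = A·v_1 = (6, 4).

v_2 = (6, 4)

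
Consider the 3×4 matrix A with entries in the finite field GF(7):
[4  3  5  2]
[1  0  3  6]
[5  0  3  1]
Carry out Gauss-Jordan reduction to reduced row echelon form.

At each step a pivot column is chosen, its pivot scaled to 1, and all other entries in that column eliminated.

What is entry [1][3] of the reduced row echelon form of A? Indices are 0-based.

[1] R0 /= 4  ⇒  (1, 6, 3, 4)
     R1 -= 1·R0  ⇒  (0, 1, 0, 2)
     R2 -= 5·R0  ⇒  (0, 5, 2, 2)
[2] R1 /= 1  ⇒  (0, 1, 0, 2)
     R0 -= 6·R1  ⇒  (1, 0, 3, 6)
     R2 -= 5·R1  ⇒  (0, 0, 2, 6)
[3] R2 /= 2  ⇒  (0, 0, 1, 3)
     R0 -= 3·R2  ⇒  (1, 0, 0, 4)

M[1][3] = 2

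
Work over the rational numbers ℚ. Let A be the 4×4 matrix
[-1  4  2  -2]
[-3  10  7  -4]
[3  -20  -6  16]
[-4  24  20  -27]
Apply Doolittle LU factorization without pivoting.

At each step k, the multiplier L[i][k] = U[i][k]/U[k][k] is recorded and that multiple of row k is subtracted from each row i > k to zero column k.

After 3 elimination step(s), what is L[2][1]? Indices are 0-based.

L[2][1] = 4

[col 0] pivot -1
  R1 -= 3*R0 → (0, -2, 1, 2)  (L[1][0] := 3)
  R2 -= -3*R0 → (0, -8, 0, 10)  (L[2][0] := -3)
  R3 -= 4*R0 → (0, 8, 12, -19)  (L[3][0] := 4)
[col 1] pivot -2
  R2 -= 4*R1 → (0, 0, -4, 2)  (L[2][1] := 4)
  R3 -= -4*R1 → (0, 0, 16, -11)  (L[3][1] := -4)
[col 2] pivot -4
  R3 -= -4*R2 → (0, 0, 0, -3)  (L[3][2] := -4)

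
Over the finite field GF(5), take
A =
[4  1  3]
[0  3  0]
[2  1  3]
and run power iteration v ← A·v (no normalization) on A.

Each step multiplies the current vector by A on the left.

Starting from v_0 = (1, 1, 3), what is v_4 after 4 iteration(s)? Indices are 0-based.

v_0 = (1, 1, 3).
v_1 = A·v_0 = (4, 3, 2).
v_2 = A·v_1 = (0, 4, 2).
v_3 = A·v_2 = (0, 2, 0).
v_4 = A·v_3 = (2, 1, 2).

v_4 = (2, 1, 2)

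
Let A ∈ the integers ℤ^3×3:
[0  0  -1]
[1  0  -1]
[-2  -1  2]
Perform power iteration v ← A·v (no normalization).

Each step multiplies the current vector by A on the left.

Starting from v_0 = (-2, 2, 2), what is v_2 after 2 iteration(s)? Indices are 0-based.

v_0 = (-2, 2, 2).
v_1 = A·v_0 = (-2, -4, 6).
v_2 = A·v_1 = (-6, -8, 20).

v_2 = (-6, -8, 20)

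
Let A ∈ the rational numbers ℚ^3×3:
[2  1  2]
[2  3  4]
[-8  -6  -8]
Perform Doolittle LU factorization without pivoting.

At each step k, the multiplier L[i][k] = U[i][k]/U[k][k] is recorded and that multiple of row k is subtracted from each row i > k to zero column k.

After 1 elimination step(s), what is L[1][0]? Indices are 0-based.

L[1][0] = 1

k=0: U[0][0]=2
  eliminate (1,0): mult=1, new row 1: (0, 2, 2); set L[1][0]=1
  eliminate (2,0): mult=-4, new row 2: (0, -2, 0); set L[2][0]=-4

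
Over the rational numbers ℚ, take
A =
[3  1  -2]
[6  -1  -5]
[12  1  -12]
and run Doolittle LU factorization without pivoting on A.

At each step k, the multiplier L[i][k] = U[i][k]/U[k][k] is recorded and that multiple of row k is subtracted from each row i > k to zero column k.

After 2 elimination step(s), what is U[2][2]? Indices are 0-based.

k=0: U[0][0]=3
  eliminate (1,0): mult=2, new row 1: (0, -3, -1); set L[1][0]=2
  eliminate (2,0): mult=4, new row 2: (0, -3, -4); set L[2][0]=4
k=1: U[1][1]=-3
  eliminate (2,1): mult=1, new row 2: (0, 0, -3); set L[2][1]=1

U[2][2] = -3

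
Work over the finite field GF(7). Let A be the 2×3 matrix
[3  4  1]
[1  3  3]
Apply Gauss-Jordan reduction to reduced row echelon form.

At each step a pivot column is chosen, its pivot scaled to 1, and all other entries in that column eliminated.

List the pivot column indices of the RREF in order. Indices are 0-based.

pivot columns: 0, 1

step 1: normalize row 0 (÷3) = (1, 6, 5)
  row 1: subtract 1×row0 = (0, 4, 5)
step 2: normalize row 1 (÷4) = (0, 1, 3)
  row 0: subtract 6×row1 = (1, 0, 1)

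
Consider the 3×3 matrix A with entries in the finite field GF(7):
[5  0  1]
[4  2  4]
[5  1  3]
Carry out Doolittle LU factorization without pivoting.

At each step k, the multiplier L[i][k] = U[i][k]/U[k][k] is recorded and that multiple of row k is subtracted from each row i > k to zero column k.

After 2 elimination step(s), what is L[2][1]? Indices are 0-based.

Step 1: pivot at (0,0) is 5.
  row1 ← row1 − (5)·row0  ⇒  L[1][0]=5, U row1=(0, 2, 6)
  row2 ← row2 − (1)·row0  ⇒  L[2][0]=1, U row2=(0, 1, 2)
Step 2: pivot at (1,1) is 2.
  row2 ← row2 − (4)·row1  ⇒  L[2][1]=4, U row2=(0, 0, 6)

L[2][1] = 4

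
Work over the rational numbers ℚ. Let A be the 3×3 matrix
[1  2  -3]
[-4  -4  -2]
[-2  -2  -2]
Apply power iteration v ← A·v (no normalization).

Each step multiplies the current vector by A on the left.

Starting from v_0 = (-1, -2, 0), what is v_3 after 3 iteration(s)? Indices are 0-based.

v_0 = (-1, -2, 0).
v_1 = A·v_0 = (-5, 12, 6).
v_2 = A·v_1 = (1, -40, -26).
v_3 = A·v_2 = (-1, 208, 130).

v_3 = (-1, 208, 130)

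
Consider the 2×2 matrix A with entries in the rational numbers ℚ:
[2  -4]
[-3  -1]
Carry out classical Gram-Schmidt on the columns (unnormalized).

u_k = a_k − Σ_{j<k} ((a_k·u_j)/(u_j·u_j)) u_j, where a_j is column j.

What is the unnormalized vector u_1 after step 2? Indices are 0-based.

Step 1: u_0 = a_0 = (2, -3).
Step 2: u_1 = a_1 − (-5/13)·u_0 = (-42/13, -28/13).

u_1 = (-42/13, -28/13)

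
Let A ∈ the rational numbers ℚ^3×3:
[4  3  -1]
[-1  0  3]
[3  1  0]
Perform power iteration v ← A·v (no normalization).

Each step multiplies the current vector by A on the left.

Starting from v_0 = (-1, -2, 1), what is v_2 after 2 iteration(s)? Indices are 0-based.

v_0 = (-1, -2, 1).
v_1 = A·v_0 = (-11, 4, -5).
v_2 = A·v_1 = (-27, -4, -29).

v_2 = (-27, -4, -29)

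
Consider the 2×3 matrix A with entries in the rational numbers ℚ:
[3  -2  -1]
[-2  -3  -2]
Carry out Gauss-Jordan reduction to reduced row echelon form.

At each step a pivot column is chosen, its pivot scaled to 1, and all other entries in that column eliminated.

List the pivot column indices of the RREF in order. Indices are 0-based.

[1] R0 /= 3  ⇒  (1, -2/3, -1/3)
     R1 -= -2·R0  ⇒  (0, -13/3, -8/3)
[2] R1 /= -13/3  ⇒  (0, 1, 8/13)
     R0 -= -2/3·R1  ⇒  (1, 0, 1/13)

pivot columns: 0, 1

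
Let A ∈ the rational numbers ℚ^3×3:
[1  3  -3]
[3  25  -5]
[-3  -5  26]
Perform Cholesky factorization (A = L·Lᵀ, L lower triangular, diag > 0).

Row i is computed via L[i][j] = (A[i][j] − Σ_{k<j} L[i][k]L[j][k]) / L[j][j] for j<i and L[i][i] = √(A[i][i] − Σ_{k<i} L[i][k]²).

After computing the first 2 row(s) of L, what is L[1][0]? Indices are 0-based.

Step 1: L[0][0] = √(1) = 1.
  L[1][0] = (3) / L[0][0] = 3.
Step 2: L[1][1] = √(16) = 4.

L[1][0] = 3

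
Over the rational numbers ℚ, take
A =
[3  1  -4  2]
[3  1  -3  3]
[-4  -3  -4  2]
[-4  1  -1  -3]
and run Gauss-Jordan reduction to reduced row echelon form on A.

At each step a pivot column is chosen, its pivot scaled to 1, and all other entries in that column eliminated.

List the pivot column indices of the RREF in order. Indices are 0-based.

pivot columns: 0, 1, 2, 3

[1] R0 /= 3  ⇒  (1, 1/3, -4/3, 2/3)
     R1 -= 3·R0  ⇒  (0, 0, 1, 1)
     R2 -= -4·R0  ⇒  (0, -5/3, -28/3, 14/3)
     R3 -= -4·R0  ⇒  (0, 7/3, -19/3, -1/3)
[2] R1 <-> R2
[2] R1 /= -5/3  ⇒  (0, 1, 28/5, -14/5)
     R0 -= 1/3·R1  ⇒  (1, 0, -16/5, 8/5)
     R3 -= 7/3·R1  ⇒  (0, 0, -97/5, 31/5)
[3] R2 /= 1  ⇒  (0, 0, 1, 1)
     R0 -= -16/5·R2  ⇒  (1, 0, 0, 24/5)
     R1 -= 28/5·R2  ⇒  (0, 1, 0, -42/5)
     R3 -= -97/5·R2  ⇒  (0, 0, 0, 128/5)
[4] R3 /= 128/5  ⇒  (0, 0, 0, 1)
     R0 -= 24/5·R3  ⇒  (1, 0, 0, 0)
     R1 -= -42/5·R3  ⇒  (0, 1, 0, 0)
     R2 -= 1·R3  ⇒  (0, 0, 1, 0)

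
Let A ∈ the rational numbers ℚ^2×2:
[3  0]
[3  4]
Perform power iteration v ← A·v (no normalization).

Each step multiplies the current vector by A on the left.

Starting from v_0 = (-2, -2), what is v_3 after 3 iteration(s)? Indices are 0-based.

v_0 = (-2, -2).
v_1 = A·v_0 = (-6, -14).
v_2 = A·v_1 = (-18, -74).
v_3 = A·v_2 = (-54, -350).

v_3 = (-54, -350)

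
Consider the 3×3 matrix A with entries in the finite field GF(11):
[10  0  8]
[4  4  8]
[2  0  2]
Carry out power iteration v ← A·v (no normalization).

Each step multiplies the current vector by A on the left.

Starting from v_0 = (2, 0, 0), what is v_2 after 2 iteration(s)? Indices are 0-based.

v_0 = (2, 0, 0).
v_1 = A·v_0 = (9, 8, 4).
v_2 = A·v_1 = (1, 1, 4).

v_2 = (1, 1, 4)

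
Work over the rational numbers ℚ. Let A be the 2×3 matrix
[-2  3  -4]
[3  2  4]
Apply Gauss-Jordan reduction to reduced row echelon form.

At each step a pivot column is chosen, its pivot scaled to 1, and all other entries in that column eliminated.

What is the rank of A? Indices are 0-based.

pivot(0,0)=-2: scale R0 → (1, -3/2, 2)
  clear (1,0): R1 −= (3)R0 → (0, 13/2, -2)
pivot(1,1)=13/2: scale R1 → (0, 1, -4/13)
  clear (0,1): R0 −= (-3/2)R1 → (1, 0, 20/13)

rank = 2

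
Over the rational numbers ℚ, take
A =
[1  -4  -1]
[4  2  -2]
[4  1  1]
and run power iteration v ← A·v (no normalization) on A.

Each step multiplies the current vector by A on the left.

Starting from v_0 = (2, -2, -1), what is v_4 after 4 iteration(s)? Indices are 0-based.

v_0 = (2, -2, -1).
v_1 = A·v_0 = (11, 6, 5).
v_2 = A·v_1 = (-18, 46, 55).
v_3 = A·v_2 = (-257, -90, 29).
v_4 = A·v_3 = (74, -1266, -1089).

v_4 = (74, -1266, -1089)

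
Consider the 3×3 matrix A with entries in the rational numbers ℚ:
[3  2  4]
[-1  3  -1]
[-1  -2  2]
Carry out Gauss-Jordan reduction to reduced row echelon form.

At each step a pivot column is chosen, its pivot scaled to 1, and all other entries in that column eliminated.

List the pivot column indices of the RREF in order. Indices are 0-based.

step 1: normalize row 0 (÷3) = (1, 2/3, 4/3)
  row 1: subtract -1×row0 = (0, 11/3, 1/3)
  row 2: subtract -1×row0 = (0, -4/3, 10/3)
step 2: normalize row 1 (÷11/3) = (0, 1, 1/11)
  row 0: subtract 2/3×row1 = (1, 0, 14/11)
  row 2: subtract -4/3×row1 = (0, 0, 38/11)
step 3: normalize row 2 (÷38/11) = (0, 0, 1)
  row 0: subtract 14/11×row2 = (1, 0, 0)
  row 1: subtract 1/11×row2 = (0, 1, 0)

pivot columns: 0, 1, 2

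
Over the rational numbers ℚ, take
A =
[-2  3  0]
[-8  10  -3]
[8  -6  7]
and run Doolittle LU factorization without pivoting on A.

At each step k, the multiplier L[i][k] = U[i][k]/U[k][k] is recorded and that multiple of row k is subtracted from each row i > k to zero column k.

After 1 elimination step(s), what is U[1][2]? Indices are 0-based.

[col 0] pivot -2
  R1 -= 4*R0 → (0, -2, -3)  (L[1][0] := 4)
  R2 -= -4*R0 → (0, 6, 7)  (L[2][0] := -4)

U[1][2] = -3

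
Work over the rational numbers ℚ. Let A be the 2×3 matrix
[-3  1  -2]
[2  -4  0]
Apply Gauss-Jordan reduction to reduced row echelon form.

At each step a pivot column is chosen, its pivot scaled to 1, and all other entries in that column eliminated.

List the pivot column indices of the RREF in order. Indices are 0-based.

step 1: normalize row 0 (÷-3) = (1, -1/3, 2/3)
  row 1: subtract 2×row0 = (0, -10/3, -4/3)
step 2: normalize row 1 (÷-10/3) = (0, 1, 2/5)
  row 0: subtract -1/3×row1 = (1, 0, 4/5)

pivot columns: 0, 1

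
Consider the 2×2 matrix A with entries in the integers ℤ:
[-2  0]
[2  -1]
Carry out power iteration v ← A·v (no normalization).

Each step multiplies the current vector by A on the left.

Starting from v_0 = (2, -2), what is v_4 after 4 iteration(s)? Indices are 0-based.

v_0 = (2, -2).
v_1 = A·v_0 = (-4, 6).
v_2 = A·v_1 = (8, -14).
v_3 = A·v_2 = (-16, 30).
v_4 = A·v_3 = (32, -62).

v_4 = (32, -62)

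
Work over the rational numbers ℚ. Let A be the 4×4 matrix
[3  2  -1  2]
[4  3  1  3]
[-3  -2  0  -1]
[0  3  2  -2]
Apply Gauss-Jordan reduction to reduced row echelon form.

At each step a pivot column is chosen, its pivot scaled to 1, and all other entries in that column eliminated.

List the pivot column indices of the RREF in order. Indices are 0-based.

[1] R0 /= 3  ⇒  (1, 2/3, -1/3, 2/3)
     R1 -= 4·R0  ⇒  (0, 1/3, 7/3, 1/3)
     R2 -= -3·R0  ⇒  (0, 0, -1, 1)
[2] R1 /= 1/3  ⇒  (0, 1, 7, 1)
     R0 -= 2/3·R1  ⇒  (1, 0, -5, 0)
     R3 -= 3·R1  ⇒  (0, 0, -19, -5)
[3] R2 /= -1  ⇒  (0, 0, 1, -1)
     R0 -= -5·R2  ⇒  (1, 0, 0, -5)
     R1 -= 7·R2  ⇒  (0, 1, 0, 8)
     R3 -= -19·R2  ⇒  (0, 0, 0, -24)
[4] R3 /= -24  ⇒  (0, 0, 0, 1)
     R0 -= -5·R3  ⇒  (1, 0, 0, 0)
     R1 -= 8·R3  ⇒  (0, 1, 0, 0)
     R2 -= -1·R3  ⇒  (0, 0, 1, 0)

pivot columns: 0, 1, 2, 3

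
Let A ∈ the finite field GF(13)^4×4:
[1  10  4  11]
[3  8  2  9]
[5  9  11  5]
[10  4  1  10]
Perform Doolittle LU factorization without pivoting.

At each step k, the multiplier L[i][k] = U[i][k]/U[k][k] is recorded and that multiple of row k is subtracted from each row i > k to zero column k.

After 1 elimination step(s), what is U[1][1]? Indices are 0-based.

U[1][1] = 4

[col 0] pivot 1
  R1 -= 3*R0 → (0, 4, 3, 2)  (L[1][0] := 3)
  R2 -= 5*R0 → (0, 11, 4, 2)  (L[2][0] := 5)
  R3 -= 10*R0 → (0, 8, 0, 4)  (L[3][0] := 10)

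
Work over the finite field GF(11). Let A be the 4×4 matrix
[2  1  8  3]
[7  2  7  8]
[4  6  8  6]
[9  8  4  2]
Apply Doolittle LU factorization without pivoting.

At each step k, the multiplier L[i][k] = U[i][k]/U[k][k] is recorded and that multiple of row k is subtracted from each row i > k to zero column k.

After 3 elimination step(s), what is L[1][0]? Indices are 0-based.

L[1][0] = 9

Step 1: pivot at (0,0) is 2.
  row1 ← row1 − (9)·row0  ⇒  L[1][0]=9, U row1=(0, 4, 1, 3)
  row2 ← row2 − (2)·row0  ⇒  L[2][0]=2, U row2=(0, 4, 3, 0)
  row3 ← row3 − (10)·row0  ⇒  L[3][0]=10, U row3=(0, 9, 1, 5)
Step 2: pivot at (1,1) is 4.
  row2 ← row2 − (1)·row1  ⇒  L[2][1]=1, U row2=(0, 0, 2, 8)
  row3 ← row3 − (5)·row1  ⇒  L[3][1]=5, U row3=(0, 0, 7, 1)
Step 3: pivot at (2,2) is 2.
  row3 ← row3 − (9)·row2  ⇒  L[3][2]=9, U row3=(0, 0, 0, 6)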